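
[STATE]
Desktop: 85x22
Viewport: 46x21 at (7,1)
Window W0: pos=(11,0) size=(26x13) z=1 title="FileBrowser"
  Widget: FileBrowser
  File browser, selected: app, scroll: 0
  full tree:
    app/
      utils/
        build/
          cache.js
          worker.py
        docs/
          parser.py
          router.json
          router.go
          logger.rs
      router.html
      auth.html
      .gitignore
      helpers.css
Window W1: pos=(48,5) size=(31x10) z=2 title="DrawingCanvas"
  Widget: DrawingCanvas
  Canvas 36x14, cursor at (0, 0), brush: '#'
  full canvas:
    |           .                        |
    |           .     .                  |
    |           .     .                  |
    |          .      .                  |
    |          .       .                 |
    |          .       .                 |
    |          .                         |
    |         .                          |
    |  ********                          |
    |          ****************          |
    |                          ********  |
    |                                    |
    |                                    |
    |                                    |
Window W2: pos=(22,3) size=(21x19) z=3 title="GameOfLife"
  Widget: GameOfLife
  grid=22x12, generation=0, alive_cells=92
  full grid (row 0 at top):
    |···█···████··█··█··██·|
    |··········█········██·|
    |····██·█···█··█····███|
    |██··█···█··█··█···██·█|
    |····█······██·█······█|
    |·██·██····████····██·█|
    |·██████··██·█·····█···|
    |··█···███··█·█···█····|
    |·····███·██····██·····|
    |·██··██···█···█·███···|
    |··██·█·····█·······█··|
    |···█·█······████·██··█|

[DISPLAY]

    ┃ FileBrowser            ┃                
    ┠────────────────────────┨                
    ┃> [-] app/┏━━━━━━━━━━━━━━━━━━━┓          
    ┃    [+] ut┃ GameOfLife        ┃          
    ┃    router┠───────────────────┨     ┏━━━━
    ┃    auth.h┃Gen: 0             ┃     ┃ Dra
    ┃    .gitig┃··█···████··█··█··█┃     ┠────
    ┃    helper┃·········█········█┃     ┃+   
    ┃          ┃···██·█···█··█····█┃     ┃    
    ┃          ┃█··█···█··█··█···██┃     ┃    
    ┃          ┃···█······██·█·····┃     ┃    
    ┗━━━━━━━━━━┃██·██····████····██┃     ┃    
               ┃██████··██·█·····█·┃     ┃    
               ┃·█···███··█·█···█··┃     ┗━━━━
               ┃····███·██····██···┃          
               ┃██··██···█···█·███·┃          
               ┃·██·█·····█·······█┃          
               ┃··█·█······████·██·┃          
               ┃                   ┃          
               ┃                   ┃          
               ┗━━━━━━━━━━━━━━━━━━━┛          


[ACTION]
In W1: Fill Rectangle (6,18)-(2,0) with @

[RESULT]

    ┃ FileBrowser            ┃                
    ┠────────────────────────┨                
    ┃> [-] app/┏━━━━━━━━━━━━━━━━━━━┓          
    ┃    [+] ut┃ GameOfLife        ┃          
    ┃    router┠───────────────────┨     ┏━━━━
    ┃    auth.h┃Gen: 0             ┃     ┃ Dra
    ┃    .gitig┃··█···████··█··█··█┃     ┠────
    ┃    helper┃·········█········█┃     ┃+   
    ┃          ┃···██·█···█··█····█┃     ┃    
    ┃          ┃█··█···█··█··█···██┃     ┃@@@@
    ┃          ┃···█······██·█·····┃     ┃@@@@
    ┗━━━━━━━━━━┃██·██····████····██┃     ┃@@@@
               ┃██████··██·█·····█·┃     ┃@@@@
               ┃·█···███··█·█···█··┃     ┗━━━━
               ┃····███·██····██···┃          
               ┃██··██···█···█·███·┃          
               ┃·██·█·····█·······█┃          
               ┃··█·█······████·██·┃          
               ┃                   ┃          
               ┃                   ┃          
               ┗━━━━━━━━━━━━━━━━━━━┛          


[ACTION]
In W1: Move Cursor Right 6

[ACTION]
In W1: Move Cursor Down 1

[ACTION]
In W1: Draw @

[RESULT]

    ┃ FileBrowser            ┃                
    ┠────────────────────────┨                
    ┃> [-] app/┏━━━━━━━━━━━━━━━━━━━┓          
    ┃    [+] ut┃ GameOfLife        ┃          
    ┃    router┠───────────────────┨     ┏━━━━
    ┃    auth.h┃Gen: 0             ┃     ┃ Dra
    ┃    .gitig┃··█···████··█··█··█┃     ┠────
    ┃    helper┃·········█········█┃     ┃    
    ┃          ┃···██·█···█··█····█┃     ┃    
    ┃          ┃█··█···█··█··█···██┃     ┃@@@@
    ┃          ┃···█······██·█·····┃     ┃@@@@
    ┗━━━━━━━━━━┃██·██····████····██┃     ┃@@@@
               ┃██████··██·█·····█·┃     ┃@@@@
               ┃·█···███··█·█···█··┃     ┗━━━━
               ┃····███·██····██···┃          
               ┃██··██···█···█·███·┃          
               ┃·██·█·····█·······█┃          
               ┃··█·█······████·██·┃          
               ┃                   ┃          
               ┃                   ┃          
               ┗━━━━━━━━━━━━━━━━━━━┛          


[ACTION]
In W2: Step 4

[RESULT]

    ┃ FileBrowser            ┃                
    ┠────────────────────────┨                
    ┃> [-] app/┏━━━━━━━━━━━━━━━━━━━┓          
    ┃    [+] ut┃ GameOfLife        ┃          
    ┃    router┠───────────────────┨     ┏━━━━
    ┃    auth.h┃Gen: 4             ┃     ┃ Dra
    ┃    .gitig┃····██···█·········┃     ┠────
    ┃    helper┃·······█··█·······█┃     ┃    
    ┃          ┃···█··██·····█·····┃     ┃    
    ┃          ┃····██·█····█··█··█┃     ┃@@@@
    ┃          ┃██········███·····█┃     ┃@@@@
    ┗━━━━━━━━━━┃·█······█··········┃     ┃@@@@
               ┃······██·██··█····█┃     ┃@@@@
               ┃·██··███··█··█··█·█┃     ┗━━━━
               ┃·██···█·██···█·····┃          
               ┃·······██·····█·█··┃          
               ┃█·············█·█··┃          
               ┃·█·················┃          
               ┃                   ┃          
               ┃                   ┃          
               ┗━━━━━━━━━━━━━━━━━━━┛          


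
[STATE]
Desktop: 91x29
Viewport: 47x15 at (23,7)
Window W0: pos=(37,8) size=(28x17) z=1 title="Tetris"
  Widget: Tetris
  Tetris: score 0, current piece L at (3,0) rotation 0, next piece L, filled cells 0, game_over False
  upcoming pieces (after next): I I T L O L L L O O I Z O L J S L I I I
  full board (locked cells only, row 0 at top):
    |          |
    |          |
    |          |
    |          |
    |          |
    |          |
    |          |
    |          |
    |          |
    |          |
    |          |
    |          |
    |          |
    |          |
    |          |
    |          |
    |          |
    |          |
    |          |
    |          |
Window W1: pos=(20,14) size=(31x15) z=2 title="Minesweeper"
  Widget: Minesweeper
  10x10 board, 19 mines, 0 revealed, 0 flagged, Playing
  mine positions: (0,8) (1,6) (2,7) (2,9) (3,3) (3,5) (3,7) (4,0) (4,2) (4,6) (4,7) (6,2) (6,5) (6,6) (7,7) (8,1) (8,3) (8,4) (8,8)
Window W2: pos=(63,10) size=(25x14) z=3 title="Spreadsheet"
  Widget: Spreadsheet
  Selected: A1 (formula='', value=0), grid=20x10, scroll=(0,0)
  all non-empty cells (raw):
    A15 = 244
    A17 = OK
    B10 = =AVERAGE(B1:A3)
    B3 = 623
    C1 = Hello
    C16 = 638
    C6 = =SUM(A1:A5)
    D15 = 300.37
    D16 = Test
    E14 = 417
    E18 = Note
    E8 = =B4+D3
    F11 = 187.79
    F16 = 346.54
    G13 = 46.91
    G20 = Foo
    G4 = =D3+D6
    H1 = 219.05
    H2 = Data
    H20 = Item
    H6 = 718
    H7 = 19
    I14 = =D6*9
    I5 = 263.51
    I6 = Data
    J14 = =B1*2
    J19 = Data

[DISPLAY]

                                               
              ┏━━━━━━━━━━━━━━━━━━━━━━━━━━┓     
              ┃ Tetris                   ┃     
              ┠─────────────────────────┏━━━━━━
              ┃          │Next:         ┃ Sprea
              ┃          │  ▒           ┠──────
              ┃          │▒▒▒           ┃A1:   
━━━━━━━━━━━━━━━━━━━━━━━━━━━┓            ┃      
inesweeper                 ┃            ┃------
───────────────────────────┨            ┃  1   
■■■■■■■■                   ┃ore:        ┃  2   
■■■■■■■■                   ┃            ┃  3   
■■■■■■■■                   ┃            ┃  4   
■■■■■■■■                   ┃            ┃  5   
■■■■■■■■                   ┃            ┃  6   


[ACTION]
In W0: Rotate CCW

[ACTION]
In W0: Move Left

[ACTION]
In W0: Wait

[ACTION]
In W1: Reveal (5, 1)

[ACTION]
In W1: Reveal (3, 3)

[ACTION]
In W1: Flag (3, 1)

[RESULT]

                                               
              ┏━━━━━━━━━━━━━━━━━━━━━━━━━━┓     
              ┃ Tetris                   ┃     
              ┠─────────────────────────┏━━━━━━
              ┃          │Next:         ┃ Sprea
              ┃          │  ▒           ┠──────
              ┃          │▒▒▒           ┃A1:   
━━━━━━━━━━━━━━━━━━━━━━━━━━━┓            ┃      
inesweeper                 ┃            ┃------
───────────────────────────┨            ┃  1   
■■■■■■✹■                   ┃ore:        ┃  2   
■■■■✹■■■                   ┃            ┃  3   
■■■■■✹■✹                   ┃            ┃  4   
■✹■✹■✹■■                   ┃            ┃  5   
✹■■■✹✹■■                   ┃            ┃  6   


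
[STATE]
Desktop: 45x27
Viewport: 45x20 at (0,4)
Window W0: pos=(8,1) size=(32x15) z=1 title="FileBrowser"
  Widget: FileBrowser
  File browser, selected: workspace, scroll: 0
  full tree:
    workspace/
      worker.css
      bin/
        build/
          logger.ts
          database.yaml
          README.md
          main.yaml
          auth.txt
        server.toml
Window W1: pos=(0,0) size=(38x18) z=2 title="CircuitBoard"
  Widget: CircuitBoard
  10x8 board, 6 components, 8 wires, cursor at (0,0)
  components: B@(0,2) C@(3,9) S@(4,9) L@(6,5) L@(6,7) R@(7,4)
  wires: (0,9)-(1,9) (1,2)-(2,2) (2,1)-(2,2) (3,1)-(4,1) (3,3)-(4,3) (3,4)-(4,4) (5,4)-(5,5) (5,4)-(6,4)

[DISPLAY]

┃0  [.]      B                       ┃ ┃     
┃                                    ┃ ┃     
┃1           ·                       ┃ ┃     
┃            │                       ┃ ┃     
┃2       · ─ ·                       ┃ ┃     
┃                                    ┃ ┃     
┃3       ·       ·   ·               ┃ ┃     
┃        │       │   │               ┃ ┃     
┃4       ·       ·   ·               ┃ ┃     
┃                                    ┃ ┃     
┃5                   · ─ ·           ┃ ┃     
┃                    │               ┃━┛     
┃6                   ·   L       L   ┃       
┗━━━━━━━━━━━━━━━━━━━━━━━━━━━━━━━━━━━━┛       
                                             
                                             
                                             
                                             
                                             
                                             


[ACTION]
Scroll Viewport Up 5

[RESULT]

┏━━━━━━━━━━━━━━━━━━━━━━━━━━━━━━━━━━━━┓       
┃ CircuitBoard                       ┃━┓     
┠────────────────────────────────────┨ ┃     
┃   0 1 2 3 4 5 6 7 8 9              ┃─┨     
┃0  [.]      B                       ┃ ┃     
┃                                    ┃ ┃     
┃1           ·                       ┃ ┃     
┃            │                       ┃ ┃     
┃2       · ─ ·                       ┃ ┃     
┃                                    ┃ ┃     
┃3       ·       ·   ·               ┃ ┃     
┃        │       │   │               ┃ ┃     
┃4       ·       ·   ·               ┃ ┃     
┃                                    ┃ ┃     
┃5                   · ─ ·           ┃ ┃     
┃                    │               ┃━┛     
┃6                   ·   L       L   ┃       
┗━━━━━━━━━━━━━━━━━━━━━━━━━━━━━━━━━━━━┛       
                                             
                                             


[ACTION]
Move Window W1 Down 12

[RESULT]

                                             
        ┏━━━━━━━━━━━━━━━━━━━━━━━━━━━━━━┓     
        ┃ FileBrowser                  ┃     
        ┠──────────────────────────────┨     
        ┃> [-] workspace/              ┃     
        ┃    worker.css                ┃     
        ┃    [+] bin/                  ┃     
        ┃                              ┃     
        ┃                              ┃     
┏━━━━━━━━━━━━━━━━━━━━━━━━━━━━━━━━━━━━┓ ┃     
┃ CircuitBoard                       ┃ ┃     
┠────────────────────────────────────┨ ┃     
┃   0 1 2 3 4 5 6 7 8 9              ┃ ┃     
┃0  [.]      B                       ┃ ┃     
┃                                    ┃ ┃     
┃1           ·                       ┃━┛     
┃            │                       ┃       
┃2       · ─ ·                       ┃       
┃                                    ┃       
┃3       ·       ·   ·               ┃       


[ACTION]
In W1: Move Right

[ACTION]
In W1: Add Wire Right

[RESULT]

                                             
        ┏━━━━━━━━━━━━━━━━━━━━━━━━━━━━━━┓     
        ┃ FileBrowser                  ┃     
        ┠──────────────────────────────┨     
        ┃> [-] workspace/              ┃     
        ┃    worker.css                ┃     
        ┃    [+] bin/                  ┃     
        ┃                              ┃     
        ┃                              ┃     
┏━━━━━━━━━━━━━━━━━━━━━━━━━━━━━━━━━━━━┓ ┃     
┃ CircuitBoard                       ┃ ┃     
┠────────────────────────────────────┨ ┃     
┃   0 1 2 3 4 5 6 7 8 9              ┃ ┃     
┃0      [.]─ B                       ┃ ┃     
┃                                    ┃ ┃     
┃1           ·                       ┃━┛     
┃            │                       ┃       
┃2       · ─ ·                       ┃       
┃                                    ┃       
┃3       ·       ·   ·               ┃       


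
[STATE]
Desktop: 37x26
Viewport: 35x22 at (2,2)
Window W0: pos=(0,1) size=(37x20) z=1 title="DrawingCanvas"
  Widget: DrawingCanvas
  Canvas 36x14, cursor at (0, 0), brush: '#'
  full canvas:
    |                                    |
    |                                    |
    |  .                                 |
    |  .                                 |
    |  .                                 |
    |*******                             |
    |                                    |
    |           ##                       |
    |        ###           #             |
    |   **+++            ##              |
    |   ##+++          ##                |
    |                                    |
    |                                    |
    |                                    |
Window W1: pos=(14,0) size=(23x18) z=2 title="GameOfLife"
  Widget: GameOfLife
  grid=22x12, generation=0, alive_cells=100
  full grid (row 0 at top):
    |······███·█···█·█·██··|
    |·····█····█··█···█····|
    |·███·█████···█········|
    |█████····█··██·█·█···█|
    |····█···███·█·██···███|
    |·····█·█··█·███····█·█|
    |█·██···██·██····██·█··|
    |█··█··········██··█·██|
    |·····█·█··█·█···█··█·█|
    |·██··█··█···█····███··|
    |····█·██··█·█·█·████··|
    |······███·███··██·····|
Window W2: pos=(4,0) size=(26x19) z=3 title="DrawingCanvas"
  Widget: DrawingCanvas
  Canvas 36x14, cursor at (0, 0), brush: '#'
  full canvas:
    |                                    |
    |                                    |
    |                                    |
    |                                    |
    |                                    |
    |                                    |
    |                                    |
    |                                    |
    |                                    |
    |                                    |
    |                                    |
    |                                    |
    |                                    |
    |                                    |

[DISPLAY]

Dr┠────────────────────────┨──────┨
──┃+                       ┃      ┃
  ┃                        ┃·█·██·┃
  ┃                        ┃··█···┃
 .┃                        ┃······┃
 .┃                        ┃█·█···┃
 .┃                        ┃█···██┃
**┃                        ┃····█·┃
  ┃                        ┃·██·█·┃
  ┃                        ┃█··█·█┃
  ┃                        ┃·█··█·┃
  ┃                        ┃··███·┃
  ┃                        ┃·████·┃
  ┃                        ┃██····┃
  ┃                        ┃      ┃
  ┃                        ┃━━━━━━┛
  ┗━━━━━━━━━━━━━━━━━━━━━━━━┛      ┃
                                  ┃
━━━━━━━━━━━━━━━━━━━━━━━━━━━━━━━━━━┛
                                   
                                   
                                   


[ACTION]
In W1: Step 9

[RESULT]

Dr┠────────────────────────┨──────┨
──┃+                       ┃      ┃
  ┃                        ┃······┃
  ┃                        ┃······┃
 .┃                        ┃█·····┃
 .┃                        ┃·█···█┃
 .┃                        ┃█·····┃
**┃                        ┃······┃
  ┃                        ┃███··█┃
  ┃                        ┃·██···┃
  ┃                        ┃······┃
  ┃                        ┃······┃
  ┃                        ┃······┃
  ┃                        ┃······┃
  ┃                        ┃      ┃
  ┃                        ┃━━━━━━┛
  ┗━━━━━━━━━━━━━━━━━━━━━━━━┛      ┃
                                  ┃
━━━━━━━━━━━━━━━━━━━━━━━━━━━━━━━━━━┛
                                   
                                   
                                   


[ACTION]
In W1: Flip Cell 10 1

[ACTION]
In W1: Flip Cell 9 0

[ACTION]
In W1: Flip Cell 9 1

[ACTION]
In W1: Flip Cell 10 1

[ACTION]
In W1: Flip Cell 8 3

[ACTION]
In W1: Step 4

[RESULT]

Dr┠────────────────────────┨──────┨
──┃+                       ┃      ┃
  ┃                        ┃······┃
  ┃                        ┃██····┃
 .┃                        ┃·█····┃
 .┃                        ┃·█···█┃
 .┃                        ┃······┃
**┃                        ┃█·····┃
  ┃                        ┃█····█┃
  ┃                        ┃······┃
  ┃                        ┃······┃
  ┃                        ┃······┃
  ┃                        ┃······┃
  ┃                        ┃······┃
  ┃                        ┃      ┃
  ┃                        ┃━━━━━━┛
  ┗━━━━━━━━━━━━━━━━━━━━━━━━┛      ┃
                                  ┃
━━━━━━━━━━━━━━━━━━━━━━━━━━━━━━━━━━┛
                                   
                                   
                                   


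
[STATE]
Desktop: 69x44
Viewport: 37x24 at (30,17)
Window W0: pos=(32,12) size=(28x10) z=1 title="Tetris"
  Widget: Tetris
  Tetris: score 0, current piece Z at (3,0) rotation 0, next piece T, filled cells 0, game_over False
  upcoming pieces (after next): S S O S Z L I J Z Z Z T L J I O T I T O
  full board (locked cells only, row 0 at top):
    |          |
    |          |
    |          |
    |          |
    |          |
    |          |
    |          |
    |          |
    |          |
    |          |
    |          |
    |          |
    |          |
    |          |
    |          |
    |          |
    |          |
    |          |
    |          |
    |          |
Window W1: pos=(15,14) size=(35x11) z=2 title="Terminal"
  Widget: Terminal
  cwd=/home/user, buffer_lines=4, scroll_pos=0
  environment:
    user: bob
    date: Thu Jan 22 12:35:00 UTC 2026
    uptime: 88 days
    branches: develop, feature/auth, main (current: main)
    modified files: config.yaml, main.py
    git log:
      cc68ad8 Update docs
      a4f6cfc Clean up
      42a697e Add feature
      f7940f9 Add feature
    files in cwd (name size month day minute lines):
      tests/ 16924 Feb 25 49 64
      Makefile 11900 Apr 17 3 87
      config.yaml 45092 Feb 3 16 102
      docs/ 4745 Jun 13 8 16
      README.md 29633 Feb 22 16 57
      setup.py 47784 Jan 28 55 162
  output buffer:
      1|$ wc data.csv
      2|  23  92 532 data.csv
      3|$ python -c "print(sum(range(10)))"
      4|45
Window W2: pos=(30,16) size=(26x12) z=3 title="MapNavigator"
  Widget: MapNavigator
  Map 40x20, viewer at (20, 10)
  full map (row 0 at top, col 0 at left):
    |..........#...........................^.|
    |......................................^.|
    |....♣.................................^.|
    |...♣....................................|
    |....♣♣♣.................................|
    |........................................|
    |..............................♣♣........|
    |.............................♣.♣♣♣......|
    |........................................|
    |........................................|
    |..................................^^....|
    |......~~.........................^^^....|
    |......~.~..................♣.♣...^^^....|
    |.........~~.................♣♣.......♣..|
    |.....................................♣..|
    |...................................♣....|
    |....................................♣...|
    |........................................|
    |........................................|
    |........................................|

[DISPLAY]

┃ MapNavigator           ┃   ┃       
┠────────────────────────┨   ┃       
┃......................♣♣┃   ┃       
┃.....................♣.♣┃   ┃       
┃........................┃━━━┛       
┃........................┃           
┃............@...........┃           
┃........................┃           
┃~..................♣.♣..┃           
┃.~~.................♣♣..┃           
┗━━━━━━━━━━━━━━━━━━━━━━━━┛           
                                     
                                     
                                     
                                     
                                     
                                     
                                     
                                     
                                     
                                     
                                     
                                     
                                     


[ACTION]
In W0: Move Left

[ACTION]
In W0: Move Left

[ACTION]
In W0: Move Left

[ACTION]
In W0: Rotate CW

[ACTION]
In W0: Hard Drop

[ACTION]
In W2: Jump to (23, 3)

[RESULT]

┃ MapNavigator           ┃   ┃       
┠────────────────────────┨   ┃       
┃                        ┃   ┃       
┃........................┃   ┃       
┃........................┃━━━┛       
┃........................┃           
┃............@...........┃           
┃........................┃           
┃........................┃           
┃...................♣♣...┃           
┗━━━━━━━━━━━━━━━━━━━━━━━━┛           
                                     
                                     
                                     
                                     
                                     
                                     
                                     
                                     
                                     
                                     
                                     
                                     
                                     


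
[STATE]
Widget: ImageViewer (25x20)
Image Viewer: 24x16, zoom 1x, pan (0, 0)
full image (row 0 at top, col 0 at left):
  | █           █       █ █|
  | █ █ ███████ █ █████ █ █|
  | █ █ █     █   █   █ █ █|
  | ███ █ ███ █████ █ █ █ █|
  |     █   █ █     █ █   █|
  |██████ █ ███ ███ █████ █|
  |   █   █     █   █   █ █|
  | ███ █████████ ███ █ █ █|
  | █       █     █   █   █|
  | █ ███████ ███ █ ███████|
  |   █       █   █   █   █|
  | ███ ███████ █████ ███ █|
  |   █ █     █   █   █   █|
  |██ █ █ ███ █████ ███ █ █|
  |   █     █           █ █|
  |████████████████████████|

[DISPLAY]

 █           █       █ █ 
 █ █ ███████ █ █████ █ █ 
 █ █ █     █   █   █ █ █ 
 ███ █ ███ █████ █ █ █ █ 
     █   █ █     █ █   █ 
██████ █ ███ ███ █████ █ 
   █   █     █   █   █ █ 
 ███ █████████ ███ █ █ █ 
 █       █     █   █   █ 
 █ ███████ ███ █ ███████ 
   █       █   █   █   █ 
 ███ ███████ █████ ███ █ 
   █ █     █   █   █   █ 
██ █ █ ███ █████ ███ █ █ 
   █     █           █ █ 
████████████████████████ 
                         
                         
                         
                         


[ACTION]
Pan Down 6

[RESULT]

   █   █     █   █   █ █ 
 ███ █████████ ███ █ █ █ 
 █       █     █   █   █ 
 █ ███████ ███ █ ███████ 
   █       █   █   █   █ 
 ███ ███████ █████ ███ █ 
   █ █     █   █   █   █ 
██ █ █ ███ █████ ███ █ █ 
   █     █           █ █ 
████████████████████████ 
                         
                         
                         
                         
                         
                         
                         
                         
                         
                         


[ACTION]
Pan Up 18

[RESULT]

 █           █       █ █ 
 █ █ ███████ █ █████ █ █ 
 █ █ █     █   █   █ █ █ 
 ███ █ ███ █████ █ █ █ █ 
     █   █ █     █ █   █ 
██████ █ ███ ███ █████ █ 
   █   █     █   █   █ █ 
 ███ █████████ ███ █ █ █ 
 █       █     █   █   █ 
 █ ███████ ███ █ ███████ 
   █       █   █   █   █ 
 ███ ███████ █████ ███ █ 
   █ █     █   █   █   █ 
██ █ █ ███ █████ ███ █ █ 
   █     █           █ █ 
████████████████████████ 
                         
                         
                         
                         


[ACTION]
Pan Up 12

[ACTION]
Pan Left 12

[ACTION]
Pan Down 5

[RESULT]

██████ █ ███ ███ █████ █ 
   █   █     █   █   █ █ 
 ███ █████████ ███ █ █ █ 
 █       █     █   █   █ 
 █ ███████ ███ █ ███████ 
   █       █   █   █   █ 
 ███ ███████ █████ ███ █ 
   █ █     █   █   █   █ 
██ █ █ ███ █████ ███ █ █ 
   █     █           █ █ 
████████████████████████ 
                         
                         
                         
                         
                         
                         
                         
                         
                         


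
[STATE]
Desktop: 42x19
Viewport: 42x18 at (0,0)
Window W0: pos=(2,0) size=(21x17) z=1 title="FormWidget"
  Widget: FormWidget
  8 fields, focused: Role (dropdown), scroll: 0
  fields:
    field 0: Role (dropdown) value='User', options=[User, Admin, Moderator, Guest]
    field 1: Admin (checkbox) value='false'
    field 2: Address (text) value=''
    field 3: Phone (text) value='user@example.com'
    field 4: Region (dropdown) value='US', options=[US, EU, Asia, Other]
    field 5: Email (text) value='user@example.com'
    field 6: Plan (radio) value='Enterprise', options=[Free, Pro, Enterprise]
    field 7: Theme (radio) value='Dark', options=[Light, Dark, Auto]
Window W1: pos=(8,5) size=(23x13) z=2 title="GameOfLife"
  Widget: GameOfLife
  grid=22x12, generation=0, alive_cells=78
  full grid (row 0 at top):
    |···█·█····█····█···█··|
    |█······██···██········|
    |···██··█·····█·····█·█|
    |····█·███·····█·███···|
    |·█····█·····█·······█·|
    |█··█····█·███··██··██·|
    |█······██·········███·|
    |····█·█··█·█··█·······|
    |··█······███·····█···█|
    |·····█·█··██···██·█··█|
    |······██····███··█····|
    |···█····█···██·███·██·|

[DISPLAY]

  ┏━━━━━━━━━━━━━━━━━━━┓                   
  ┃ FormWidget        ┃                   
  ┠───────────────────┨                   
  ┃> Role:       [Us▼]┃                   
  ┃  Admin:      [ ]  ┃                   
  ┃  Add┏━━━━━━━━━━━━━━━━━━━━━┓           
  ┃  Pho┃ GameOfLife          ┃           
  ┃  Reg┠─────────────────────┨           
  ┃  Ema┃Gen: 0               ┃           
  ┃  Pla┃···██··█·····█·····█·┃           
  ┃  The┃····█·███·····█·███··┃           
  ┃     ┃·█····█·····█·······█┃           
  ┃     ┃█··█····█·███··██··██┃           
  ┃     ┃█······██·········███┃           
  ┃     ┃····█·█··█·█··█······┃           
  ┃     ┃··█······███·····█···┃           
  ┗━━━━━┃·····█·█··██···██·█··┃           
        ┗━━━━━━━━━━━━━━━━━━━━━┛           


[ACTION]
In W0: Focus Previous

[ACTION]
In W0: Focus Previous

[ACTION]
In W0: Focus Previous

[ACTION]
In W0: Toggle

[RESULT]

  ┏━━━━━━━━━━━━━━━━━━━┓                   
  ┃ FormWidget        ┃                   
  ┠───────────────────┨                   
  ┃  Role:       [Us▼]┃                   
  ┃  Admin:      [ ]  ┃                   
  ┃  Add┏━━━━━━━━━━━━━━━━━━━━━┓           
  ┃  Pho┃ GameOfLife          ┃           
  ┃  Reg┠─────────────────────┨           
  ┃> Ema┃Gen: 0               ┃           
  ┃  Pla┃···██··█·····█·····█·┃           
  ┃  The┃····█·███·····█·███··┃           
  ┃     ┃·█····█·····█·······█┃           
  ┃     ┃█··█····█·███··██··██┃           
  ┃     ┃█······██·········███┃           
  ┃     ┃····█·█··█·█··█······┃           
  ┃     ┃··█······███·····█···┃           
  ┗━━━━━┃·····█·█··██···██·█··┃           
        ┗━━━━━━━━━━━━━━━━━━━━━┛           


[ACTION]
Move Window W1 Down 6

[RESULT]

  ┏━━━━━━━━━━━━━━━━━━━┓                   
  ┃ FormWidget        ┃                   
  ┠───────────────────┨                   
  ┃  Role:       [Us▼]┃                   
  ┃  Admin:      [ ]  ┃                   
  ┃  Address:    [   ]┃                   
  ┃  Pho┏━━━━━━━━━━━━━━━━━━━━━┓           
  ┃  Reg┃ GameOfLife          ┃           
  ┃> Ema┠─────────────────────┨           
  ┃  Pla┃Gen: 0               ┃           
  ┃  The┃···██··█·····█·····█·┃           
  ┃     ┃····█·███·····█·███··┃           
  ┃     ┃·█····█·····█·······█┃           
  ┃     ┃█··█····█·███··██··██┃           
  ┃     ┃█······██·········███┃           
  ┃     ┃····█·█··█·█··█······┃           
  ┗━━━━━┃··█······███·····█···┃           
        ┃·····█·█··██···██·█··┃           


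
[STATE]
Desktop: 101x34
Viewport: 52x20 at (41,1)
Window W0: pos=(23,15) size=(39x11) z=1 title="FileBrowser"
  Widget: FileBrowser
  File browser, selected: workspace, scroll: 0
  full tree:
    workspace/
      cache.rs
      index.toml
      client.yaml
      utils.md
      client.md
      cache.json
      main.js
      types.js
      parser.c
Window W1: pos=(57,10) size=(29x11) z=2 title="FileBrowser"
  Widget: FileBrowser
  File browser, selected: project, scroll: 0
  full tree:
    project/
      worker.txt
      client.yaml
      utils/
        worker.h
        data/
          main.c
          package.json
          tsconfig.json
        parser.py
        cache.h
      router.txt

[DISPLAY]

                                                    
                                                    
                                                    
                                                    
                                                    
                                                    
                                                    
                                                    
                                                    
                ┏━━━━━━━━━━━━━━━━━━━━━━━━━━━┓       
                ┃ FileBrowser               ┃       
                ┠───────────────────────────┨       
                ┃> [-] project/             ┃       
                ┃    worker.txt             ┃       
━━━━━━━━━━━━━━━━┃    client.yaml            ┃       
                ┃    [+] utils/             ┃       
────────────────┃    router.txt             ┃       
                ┃                           ┃       
                ┃                           ┃       
                ┗━━━━━━━━━━━━━━━━━━━━━━━━━━━┛       


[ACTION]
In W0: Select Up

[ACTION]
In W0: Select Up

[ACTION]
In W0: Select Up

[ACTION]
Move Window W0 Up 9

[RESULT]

                                                    
                                                    
                                                    
                                                    
                                                    
━━━━━━━━━━━━━━━━━━━━┓                               
                    ┃                               
────────────────────┨                               
                    ┃                               
                ┏━━━━━━━━━━━━━━━━━━━━━━━━━━━┓       
                ┃ FileBrowser               ┃       
                ┠───────────────────────────┨       
                ┃> [-] project/             ┃       
                ┃    worker.txt             ┃       
                ┃    client.yaml            ┃       
━━━━━━━━━━━━━━━━┃    [+] utils/             ┃       
                ┃    router.txt             ┃       
                ┃                           ┃       
                ┃                           ┃       
                ┗━━━━━━━━━━━━━━━━━━━━━━━━━━━┛       
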